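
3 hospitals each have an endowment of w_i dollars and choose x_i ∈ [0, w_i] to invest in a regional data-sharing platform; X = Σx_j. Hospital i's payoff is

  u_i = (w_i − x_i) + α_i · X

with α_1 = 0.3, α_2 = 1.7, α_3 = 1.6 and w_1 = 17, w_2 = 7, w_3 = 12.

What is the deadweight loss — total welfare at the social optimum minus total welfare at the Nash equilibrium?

∂u_i/∂x_i = α_i − 1, so hospital i contributes w_i if α_i > 1, else 0.
α_i > 1 for i ∈ {2, 3}; NE contributions (0, 7, 12), X = 19.
W^NE = Σw_i − X^NE + (Σα_i)·X^NE = 36 + 2.6·19 = 85.4.
Planner: ∂(Σu_j)/∂x_i = Σα_j − 1 = 2.6 > 0, so everyone contributes w_i; X^SO = 36, W^SO = 36 + 2.6·36 = 129.6.
Deadweight loss = 44.2.

44.2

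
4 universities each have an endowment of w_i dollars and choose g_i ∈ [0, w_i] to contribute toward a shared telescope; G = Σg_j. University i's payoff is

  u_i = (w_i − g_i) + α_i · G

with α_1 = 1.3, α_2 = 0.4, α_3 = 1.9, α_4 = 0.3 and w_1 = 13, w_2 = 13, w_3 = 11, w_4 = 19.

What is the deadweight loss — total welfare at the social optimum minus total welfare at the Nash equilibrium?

92.8

∂u_i/∂g_i = α_i − 1, so university i contributes w_i if α_i > 1, else 0.
α_i > 1 for i ∈ {1, 3}; NE contributions (13, 0, 11, 0), G = 24.
W^NE = Σw_i − G^NE + (Σα_i)·G^NE = 56 + 2.9·24 = 125.6.
Planner: ∂(Σu_j)/∂g_i = Σα_j − 1 = 2.9 > 0, so everyone contributes w_i; G^SO = 56, W^SO = 56 + 2.9·56 = 218.4.
Deadweight loss = 92.8.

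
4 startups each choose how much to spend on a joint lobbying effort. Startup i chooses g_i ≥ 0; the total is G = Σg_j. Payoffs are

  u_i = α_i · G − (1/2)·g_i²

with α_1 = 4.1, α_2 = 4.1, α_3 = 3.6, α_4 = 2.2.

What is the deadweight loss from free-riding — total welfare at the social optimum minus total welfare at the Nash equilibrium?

Startup i's FOC: ∂u_i/∂g_i = α_i − g_i = 0, so g_i* = α_i.
NE contributions = (4.1, 4.1, 3.6, 2.2); G = 14.
W^NE = (Σα)·G − ½Σα_i² = 14² − ½·51.42 = 170.29.
Planner sets g_i = Σα_j = 14 for every i, so G^SO = 4·14 = 56.
W^SO = (Σα)·G^SO − ½·4·(Σα)² = (4/2)·14² = 392.
Deadweight loss = W^SO − W^NE = 221.71.

221.71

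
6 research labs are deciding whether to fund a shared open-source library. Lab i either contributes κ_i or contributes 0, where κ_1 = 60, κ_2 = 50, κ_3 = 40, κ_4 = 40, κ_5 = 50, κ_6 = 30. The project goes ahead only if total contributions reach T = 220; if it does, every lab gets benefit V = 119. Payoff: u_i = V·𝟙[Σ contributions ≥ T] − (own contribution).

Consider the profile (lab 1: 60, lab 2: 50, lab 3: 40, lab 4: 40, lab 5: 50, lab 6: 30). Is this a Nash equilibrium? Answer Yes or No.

Total = 270 ≥ 220: provided.
Lab 1 (pledges 60, payoff 59): dropping to 0 → total 210, payoff 0. No gain.
Lab 2 (pledges 50, payoff 69): dropping to 0 → total 220, payoff 119. Profitable deviation.

No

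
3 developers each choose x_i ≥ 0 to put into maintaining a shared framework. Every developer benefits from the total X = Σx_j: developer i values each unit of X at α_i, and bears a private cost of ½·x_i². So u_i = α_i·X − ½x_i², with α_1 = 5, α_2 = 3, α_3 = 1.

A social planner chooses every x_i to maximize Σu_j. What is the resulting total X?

Planner FOC: ∂(Σu_j)/∂x_i = (Σα_j) − x_i = 0, so x_i^SO = Σα_j = 9 for every i; X^SO = 27.

27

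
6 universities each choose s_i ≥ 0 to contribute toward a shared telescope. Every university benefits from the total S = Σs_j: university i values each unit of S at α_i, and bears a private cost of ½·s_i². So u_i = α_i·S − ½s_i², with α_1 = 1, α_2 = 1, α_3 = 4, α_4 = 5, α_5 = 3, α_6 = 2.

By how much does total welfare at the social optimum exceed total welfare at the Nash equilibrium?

540

University i's FOC: ∂u_i/∂s_i = α_i − s_i = 0, so s_i* = α_i.
NE contributions = (1, 1, 4, 5, 3, 2); S = 16.
W^NE = (Σα)·S − ½Σα_i² = 16² − ½·56 = 228.
Planner sets s_i = Σα_j = 16 for every i, so S^SO = 6·16 = 96.
W^SO = (Σα)·S^SO − ½·6·(Σα)² = (6/2)·16² = 768.
Deadweight loss = W^SO − W^NE = 540.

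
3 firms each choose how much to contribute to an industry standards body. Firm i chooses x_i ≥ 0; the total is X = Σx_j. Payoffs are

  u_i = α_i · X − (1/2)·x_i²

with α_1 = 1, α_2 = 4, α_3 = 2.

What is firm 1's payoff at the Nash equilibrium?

6.5

Firm i's FOC: ∂u_i/∂x_i = α_i − x_i = 0, so x_i* = α_i.
NE contributions = (1, 4, 2); X = 7.
u_1 = α_1·X − ½·(x_1)² = 1·7 − ½·1² = 6.5.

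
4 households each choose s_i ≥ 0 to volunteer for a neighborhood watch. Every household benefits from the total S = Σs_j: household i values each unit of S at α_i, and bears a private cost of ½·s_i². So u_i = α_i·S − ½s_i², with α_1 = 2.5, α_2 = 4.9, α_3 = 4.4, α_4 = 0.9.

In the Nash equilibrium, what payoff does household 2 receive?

50.225

Household i's FOC: ∂u_i/∂s_i = α_i − s_i = 0, so s_i* = α_i.
NE contributions = (2.5, 4.9, 4.4, 0.9); S = 12.7.
u_2 = α_2·S − ½·(s_2)² = 4.9·12.7 − ½·4.9² = 50.225.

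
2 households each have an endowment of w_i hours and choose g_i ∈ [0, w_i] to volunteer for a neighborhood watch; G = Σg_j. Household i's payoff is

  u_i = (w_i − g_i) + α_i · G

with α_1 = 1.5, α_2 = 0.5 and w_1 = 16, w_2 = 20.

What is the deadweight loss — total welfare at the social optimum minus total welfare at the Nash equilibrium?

20

∂u_i/∂g_i = α_i − 1, so household i contributes w_i if α_i > 1, else 0.
α_i > 1 for i ∈ {1}; NE contributions (16, 0), G = 16.
W^NE = Σw_i − G^NE + (Σα_i)·G^NE = 36 + 1·16 = 52.
Planner: ∂(Σu_j)/∂g_i = Σα_j − 1 = 1 > 0, so everyone contributes w_i; G^SO = 36, W^SO = 36 + 1·36 = 72.
Deadweight loss = 20.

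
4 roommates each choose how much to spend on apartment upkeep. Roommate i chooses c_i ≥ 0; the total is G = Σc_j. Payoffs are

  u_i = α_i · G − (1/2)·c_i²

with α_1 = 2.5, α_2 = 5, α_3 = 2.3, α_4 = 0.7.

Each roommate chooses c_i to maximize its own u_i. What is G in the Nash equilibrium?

10.5

Roommate i's FOC: ∂u_i/∂c_i = α_i − c_i = 0, so c_i* = α_i.
NE contributions = (2.5, 5, 2.3, 0.7); G = 10.5.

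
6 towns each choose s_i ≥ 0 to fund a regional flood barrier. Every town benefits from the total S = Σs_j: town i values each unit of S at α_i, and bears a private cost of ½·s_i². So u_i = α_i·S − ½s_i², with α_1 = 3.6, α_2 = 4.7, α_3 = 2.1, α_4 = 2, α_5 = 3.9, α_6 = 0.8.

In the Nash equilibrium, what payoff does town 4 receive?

Town i's FOC: ∂u_i/∂s_i = α_i − s_i = 0, so s_i* = α_i.
NE contributions = (3.6, 4.7, 2.1, 2, 3.9, 0.8); S = 17.1.
u_4 = α_4·S − ½·(s_4)² = 2·17.1 − ½·2² = 32.2.

32.2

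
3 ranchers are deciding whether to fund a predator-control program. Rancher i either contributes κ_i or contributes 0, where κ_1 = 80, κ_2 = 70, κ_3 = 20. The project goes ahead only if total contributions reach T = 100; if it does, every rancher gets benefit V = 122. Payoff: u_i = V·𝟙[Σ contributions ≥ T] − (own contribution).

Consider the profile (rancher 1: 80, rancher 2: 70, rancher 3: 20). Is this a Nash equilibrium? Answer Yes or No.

Total = 170 ≥ 100: provided.
Rancher 1 (pledges 80, payoff 42): dropping to 0 → total 90, payoff 0. No gain.
Rancher 2 (pledges 70, payoff 52): dropping to 0 → total 100, payoff 122. Profitable deviation.

No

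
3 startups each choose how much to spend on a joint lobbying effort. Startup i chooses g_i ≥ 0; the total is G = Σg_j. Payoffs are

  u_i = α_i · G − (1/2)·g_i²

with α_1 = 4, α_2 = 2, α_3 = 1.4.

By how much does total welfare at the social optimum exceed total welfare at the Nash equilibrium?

38.36

Startup i's FOC: ∂u_i/∂g_i = α_i − g_i = 0, so g_i* = α_i.
NE contributions = (4, 2, 1.4); G = 7.4.
W^NE = (Σα)·G − ½Σα_i² = 7.4² − ½·21.96 = 43.78.
Planner sets g_i = Σα_j = 7.4 for every i, so G^SO = 3·7.4 = 22.2.
W^SO = (Σα)·G^SO − ½·3·(Σα)² = (3/2)·7.4² = 82.14.
Deadweight loss = W^SO − W^NE = 38.36.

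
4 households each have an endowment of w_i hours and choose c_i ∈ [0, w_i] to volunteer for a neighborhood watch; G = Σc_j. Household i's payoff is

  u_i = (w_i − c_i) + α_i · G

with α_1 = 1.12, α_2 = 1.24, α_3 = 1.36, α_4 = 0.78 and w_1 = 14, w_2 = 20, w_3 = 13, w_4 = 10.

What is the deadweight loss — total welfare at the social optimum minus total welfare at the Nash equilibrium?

∂u_i/∂c_i = α_i − 1, so household i contributes w_i if α_i > 1, else 0.
α_i > 1 for i ∈ {1, 2, 3}; NE contributions (14, 20, 13, 0), G = 47.
W^NE = Σw_i − G^NE + (Σα_i)·G^NE = 57 + 3.5·47 = 221.5.
Planner: ∂(Σu_j)/∂c_i = Σα_j − 1 = 3.5 > 0, so everyone contributes w_i; G^SO = 57, W^SO = 57 + 3.5·57 = 256.5.
Deadweight loss = 35.

35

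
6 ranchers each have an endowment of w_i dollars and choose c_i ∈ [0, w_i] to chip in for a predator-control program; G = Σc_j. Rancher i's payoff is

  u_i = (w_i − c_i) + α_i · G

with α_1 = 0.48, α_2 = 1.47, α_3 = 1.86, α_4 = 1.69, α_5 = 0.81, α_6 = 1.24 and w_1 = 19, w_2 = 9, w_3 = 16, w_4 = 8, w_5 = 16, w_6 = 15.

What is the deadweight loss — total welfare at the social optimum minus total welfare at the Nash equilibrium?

229.25

∂u_i/∂c_i = α_i − 1, so rancher i contributes w_i if α_i > 1, else 0.
α_i > 1 for i ∈ {2, 3, 4, 6}; NE contributions (0, 9, 16, 8, 0, 15), G = 48.
W^NE = Σw_i − G^NE + (Σα_i)·G^NE = 83 + 6.55·48 = 397.4.
Planner: ∂(Σu_j)/∂c_i = Σα_j − 1 = 6.55 > 0, so everyone contributes w_i; G^SO = 83, W^SO = 83 + 6.55·83 = 626.65.
Deadweight loss = 229.25.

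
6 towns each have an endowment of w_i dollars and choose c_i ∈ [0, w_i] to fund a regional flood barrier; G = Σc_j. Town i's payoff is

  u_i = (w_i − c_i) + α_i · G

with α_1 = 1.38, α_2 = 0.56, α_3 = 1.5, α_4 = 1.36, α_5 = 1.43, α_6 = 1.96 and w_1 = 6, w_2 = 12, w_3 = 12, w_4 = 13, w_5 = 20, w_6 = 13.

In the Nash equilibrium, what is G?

64

∂u_i/∂c_i = α_i − 1, so town i contributes w_i if α_i > 1, else 0.
α_i > 1 for i ∈ {1, 3, 4, 5, 6}; NE contributions (6, 0, 12, 13, 20, 13), G = 64.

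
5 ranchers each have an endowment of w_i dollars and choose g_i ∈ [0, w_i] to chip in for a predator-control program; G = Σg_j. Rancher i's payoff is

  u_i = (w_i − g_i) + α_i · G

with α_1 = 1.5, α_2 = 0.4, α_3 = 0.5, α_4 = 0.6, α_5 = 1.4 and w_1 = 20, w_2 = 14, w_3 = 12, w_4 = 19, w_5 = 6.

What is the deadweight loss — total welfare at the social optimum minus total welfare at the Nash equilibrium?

153

∂u_i/∂g_i = α_i − 1, so rancher i contributes w_i if α_i > 1, else 0.
α_i > 1 for i ∈ {1, 5}; NE contributions (20, 0, 0, 0, 6), G = 26.
W^NE = Σw_i − G^NE + (Σα_i)·G^NE = 71 + 3.4·26 = 159.4.
Planner: ∂(Σu_j)/∂g_i = Σα_j − 1 = 3.4 > 0, so everyone contributes w_i; G^SO = 71, W^SO = 71 + 3.4·71 = 312.4.
Deadweight loss = 153.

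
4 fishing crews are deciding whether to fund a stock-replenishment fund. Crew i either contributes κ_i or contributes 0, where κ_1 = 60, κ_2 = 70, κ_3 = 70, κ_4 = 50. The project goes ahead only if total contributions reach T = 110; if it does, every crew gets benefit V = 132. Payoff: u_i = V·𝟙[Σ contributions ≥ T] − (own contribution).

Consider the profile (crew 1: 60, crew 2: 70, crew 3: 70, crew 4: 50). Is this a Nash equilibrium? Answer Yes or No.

Total = 250 ≥ 110: provided.
Crew 1 (pledges 60, payoff 72): dropping to 0 → total 190, payoff 132. Profitable deviation.

No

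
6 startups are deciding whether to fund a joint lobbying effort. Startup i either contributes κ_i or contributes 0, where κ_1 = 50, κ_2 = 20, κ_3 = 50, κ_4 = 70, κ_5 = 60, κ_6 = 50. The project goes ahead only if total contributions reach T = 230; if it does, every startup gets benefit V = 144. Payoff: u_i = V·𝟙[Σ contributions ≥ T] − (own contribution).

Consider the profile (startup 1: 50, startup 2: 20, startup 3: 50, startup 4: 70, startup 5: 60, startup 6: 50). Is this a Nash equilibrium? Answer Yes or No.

No

Total = 300 ≥ 230: provided.
Startup 1 (pledges 50, payoff 94): dropping to 0 → total 250, payoff 144. Profitable deviation.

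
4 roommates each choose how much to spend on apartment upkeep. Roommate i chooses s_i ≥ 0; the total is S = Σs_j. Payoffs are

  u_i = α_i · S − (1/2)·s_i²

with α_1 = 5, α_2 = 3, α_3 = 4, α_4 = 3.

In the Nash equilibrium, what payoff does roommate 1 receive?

Roommate i's FOC: ∂u_i/∂s_i = α_i − s_i = 0, so s_i* = α_i.
NE contributions = (5, 3, 4, 3); S = 15.
u_1 = α_1·S − ½·(s_1)² = 5·15 − ½·5² = 62.5.

62.5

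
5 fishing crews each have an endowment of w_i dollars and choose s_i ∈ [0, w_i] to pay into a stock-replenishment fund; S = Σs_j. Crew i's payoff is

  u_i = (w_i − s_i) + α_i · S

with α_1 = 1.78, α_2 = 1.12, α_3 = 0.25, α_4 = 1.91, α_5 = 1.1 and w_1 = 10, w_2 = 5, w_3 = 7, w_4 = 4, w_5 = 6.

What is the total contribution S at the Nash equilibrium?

25

∂u_i/∂s_i = α_i − 1, so crew i contributes w_i if α_i > 1, else 0.
α_i > 1 for i ∈ {1, 2, 4, 5}; NE contributions (10, 5, 0, 4, 6), S = 25.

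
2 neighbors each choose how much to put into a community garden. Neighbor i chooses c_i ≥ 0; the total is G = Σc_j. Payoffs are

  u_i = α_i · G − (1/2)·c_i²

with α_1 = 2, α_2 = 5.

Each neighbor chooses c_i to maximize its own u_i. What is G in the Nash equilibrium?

7

Neighbor i's FOC: ∂u_i/∂c_i = α_i − c_i = 0, so c_i* = α_i.
NE contributions = (2, 5); G = 7.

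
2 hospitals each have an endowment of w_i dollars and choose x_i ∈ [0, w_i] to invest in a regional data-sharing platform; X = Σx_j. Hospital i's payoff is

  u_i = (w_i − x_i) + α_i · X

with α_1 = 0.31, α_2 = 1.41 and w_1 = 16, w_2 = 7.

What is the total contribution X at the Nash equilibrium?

7

∂u_i/∂x_i = α_i − 1, so hospital i contributes w_i if α_i > 1, else 0.
α_i > 1 for i ∈ {2}; NE contributions (0, 7), X = 7.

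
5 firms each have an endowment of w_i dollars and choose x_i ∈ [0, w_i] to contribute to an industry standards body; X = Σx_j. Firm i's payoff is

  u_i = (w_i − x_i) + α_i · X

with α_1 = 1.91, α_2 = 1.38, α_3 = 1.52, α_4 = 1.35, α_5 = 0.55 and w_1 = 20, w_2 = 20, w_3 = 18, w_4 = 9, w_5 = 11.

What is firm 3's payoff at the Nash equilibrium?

101.84

∂u_i/∂x_i = α_i − 1, so firm i contributes w_i if α_i > 1, else 0.
α_i > 1 for i ∈ {1, 2, 3, 4}; NE contributions (20, 20, 18, 9, 0), X = 67.
u_3 = (18 − 18) + 1.52·67 = 101.84.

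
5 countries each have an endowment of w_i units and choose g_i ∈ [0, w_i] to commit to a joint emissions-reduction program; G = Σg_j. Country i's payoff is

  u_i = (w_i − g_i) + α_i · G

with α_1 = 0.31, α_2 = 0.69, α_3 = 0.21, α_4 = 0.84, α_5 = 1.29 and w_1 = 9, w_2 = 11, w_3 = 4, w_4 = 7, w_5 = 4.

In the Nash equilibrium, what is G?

∂u_i/∂g_i = α_i − 1, so country i contributes w_i if α_i > 1, else 0.
α_i > 1 for i ∈ {5}; NE contributions (0, 0, 0, 0, 4), G = 4.

4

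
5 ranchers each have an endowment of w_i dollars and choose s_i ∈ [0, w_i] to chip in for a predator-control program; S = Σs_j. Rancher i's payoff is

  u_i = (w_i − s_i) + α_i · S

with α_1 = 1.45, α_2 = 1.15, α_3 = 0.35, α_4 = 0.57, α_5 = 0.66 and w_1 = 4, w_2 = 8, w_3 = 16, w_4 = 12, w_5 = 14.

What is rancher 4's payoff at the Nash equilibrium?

∂u_i/∂s_i = α_i − 1, so rancher i contributes w_i if α_i > 1, else 0.
α_i > 1 for i ∈ {1, 2}; NE contributions (4, 8, 0, 0, 0), S = 12.
u_4 = (12 − 0) + 0.57·12 = 18.84.

18.84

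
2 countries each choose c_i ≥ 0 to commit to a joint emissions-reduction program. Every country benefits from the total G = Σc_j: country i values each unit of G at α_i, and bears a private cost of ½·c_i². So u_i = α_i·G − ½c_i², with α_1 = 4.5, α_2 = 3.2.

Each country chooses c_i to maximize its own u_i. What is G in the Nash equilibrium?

7.7

Country i's FOC: ∂u_i/∂c_i = α_i − c_i = 0, so c_i* = α_i.
NE contributions = (4.5, 3.2); G = 7.7.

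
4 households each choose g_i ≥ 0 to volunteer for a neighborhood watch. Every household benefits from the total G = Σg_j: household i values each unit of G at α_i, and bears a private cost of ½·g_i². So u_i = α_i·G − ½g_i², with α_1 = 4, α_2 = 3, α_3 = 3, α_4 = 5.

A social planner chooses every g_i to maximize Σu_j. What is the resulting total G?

Planner FOC: ∂(Σu_j)/∂g_i = (Σα_j) − g_i = 0, so g_i^SO = Σα_j = 15 for every i; G^SO = 60.

60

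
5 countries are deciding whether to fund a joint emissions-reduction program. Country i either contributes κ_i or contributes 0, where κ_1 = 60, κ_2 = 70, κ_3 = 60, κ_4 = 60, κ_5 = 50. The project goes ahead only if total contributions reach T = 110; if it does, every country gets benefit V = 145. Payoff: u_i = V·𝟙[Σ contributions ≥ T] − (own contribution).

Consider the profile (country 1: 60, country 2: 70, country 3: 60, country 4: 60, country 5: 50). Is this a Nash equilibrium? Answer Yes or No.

Total = 300 ≥ 110: provided.
Country 1 (pledges 60, payoff 85): dropping to 0 → total 240, payoff 145. Profitable deviation.

No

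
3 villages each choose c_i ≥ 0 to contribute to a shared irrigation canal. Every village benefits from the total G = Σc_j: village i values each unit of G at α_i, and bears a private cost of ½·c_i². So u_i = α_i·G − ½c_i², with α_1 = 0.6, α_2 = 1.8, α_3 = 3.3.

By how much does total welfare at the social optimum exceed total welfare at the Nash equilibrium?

Village i's FOC: ∂u_i/∂c_i = α_i − c_i = 0, so c_i* = α_i.
NE contributions = (0.6, 1.8, 3.3); G = 5.7.
W^NE = (Σα)·G − ½Σα_i² = 5.7² − ½·14.49 = 25.245.
Planner sets c_i = Σα_j = 5.7 for every i, so G^SO = 3·5.7 = 17.1.
W^SO = (Σα)·G^SO − ½·3·(Σα)² = (3/2)·5.7² = 48.735.
Deadweight loss = W^SO − W^NE = 23.49.

23.49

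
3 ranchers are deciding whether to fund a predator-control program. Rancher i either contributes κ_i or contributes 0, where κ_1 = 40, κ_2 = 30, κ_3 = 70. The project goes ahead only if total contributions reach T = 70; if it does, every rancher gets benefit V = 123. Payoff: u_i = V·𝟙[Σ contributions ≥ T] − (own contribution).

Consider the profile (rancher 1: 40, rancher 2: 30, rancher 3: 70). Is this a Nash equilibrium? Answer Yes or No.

Total = 140 ≥ 70: provided.
Rancher 1 (pledges 40, payoff 83): dropping to 0 → total 100, payoff 123. Profitable deviation.

No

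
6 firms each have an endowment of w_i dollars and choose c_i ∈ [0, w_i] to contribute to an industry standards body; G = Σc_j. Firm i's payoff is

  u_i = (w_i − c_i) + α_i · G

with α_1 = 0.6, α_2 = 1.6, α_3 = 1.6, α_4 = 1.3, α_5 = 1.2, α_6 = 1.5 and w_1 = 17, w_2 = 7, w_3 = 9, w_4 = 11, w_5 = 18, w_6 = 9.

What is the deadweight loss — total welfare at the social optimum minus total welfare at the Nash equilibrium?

∂u_i/∂c_i = α_i − 1, so firm i contributes w_i if α_i > 1, else 0.
α_i > 1 for i ∈ {2, 3, 4, 5, 6}; NE contributions (0, 7, 9, 11, 18, 9), G = 54.
W^NE = Σw_i − G^NE + (Σα_i)·G^NE = 71 + 6.8·54 = 438.2.
Planner: ∂(Σu_j)/∂c_i = Σα_j − 1 = 6.8 > 0, so everyone contributes w_i; G^SO = 71, W^SO = 71 + 6.8·71 = 553.8.
Deadweight loss = 115.6.

115.6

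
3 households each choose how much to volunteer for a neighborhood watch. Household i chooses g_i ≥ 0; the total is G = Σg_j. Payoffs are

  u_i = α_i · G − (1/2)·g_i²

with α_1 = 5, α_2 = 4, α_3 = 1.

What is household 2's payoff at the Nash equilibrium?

32

Household i's FOC: ∂u_i/∂g_i = α_i − g_i = 0, so g_i* = α_i.
NE contributions = (5, 4, 1); G = 10.
u_2 = α_2·G − ½·(g_2)² = 4·10 − ½·4² = 32.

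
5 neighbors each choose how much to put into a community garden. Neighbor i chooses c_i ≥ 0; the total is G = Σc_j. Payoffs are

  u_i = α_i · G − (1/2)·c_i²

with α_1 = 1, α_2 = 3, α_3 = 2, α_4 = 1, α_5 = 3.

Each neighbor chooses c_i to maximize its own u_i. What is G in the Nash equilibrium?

10

Neighbor i's FOC: ∂u_i/∂c_i = α_i − c_i = 0, so c_i* = α_i.
NE contributions = (1, 3, 2, 1, 3); G = 10.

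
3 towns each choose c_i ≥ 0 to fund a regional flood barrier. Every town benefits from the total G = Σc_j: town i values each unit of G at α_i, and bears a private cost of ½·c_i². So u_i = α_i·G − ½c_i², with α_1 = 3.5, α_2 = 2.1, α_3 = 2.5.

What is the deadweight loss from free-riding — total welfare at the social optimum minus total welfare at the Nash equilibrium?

Town i's FOC: ∂u_i/∂c_i = α_i − c_i = 0, so c_i* = α_i.
NE contributions = (3.5, 2.1, 2.5); G = 8.1.
W^NE = (Σα)·G − ½Σα_i² = 8.1² − ½·22.91 = 54.155.
Planner sets c_i = Σα_j = 8.1 for every i, so G^SO = 3·8.1 = 24.3.
W^SO = (Σα)·G^SO − ½·3·(Σα)² = (3/2)·8.1² = 98.415.
Deadweight loss = W^SO − W^NE = 44.26.

44.26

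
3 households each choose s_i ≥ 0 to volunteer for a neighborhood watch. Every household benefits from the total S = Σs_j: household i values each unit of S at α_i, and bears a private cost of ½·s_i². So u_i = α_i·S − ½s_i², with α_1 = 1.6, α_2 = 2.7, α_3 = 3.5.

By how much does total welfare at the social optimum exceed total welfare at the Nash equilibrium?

Household i's FOC: ∂u_i/∂s_i = α_i − s_i = 0, so s_i* = α_i.
NE contributions = (1.6, 2.7, 3.5); S = 7.8.
W^NE = (Σα)·S − ½Σα_i² = 7.8² − ½·22.1 = 49.79.
Planner sets s_i = Σα_j = 7.8 for every i, so S^SO = 3·7.8 = 23.4.
W^SO = (Σα)·S^SO − ½·3·(Σα)² = (3/2)·7.8² = 91.26.
Deadweight loss = W^SO − W^NE = 41.47.

41.47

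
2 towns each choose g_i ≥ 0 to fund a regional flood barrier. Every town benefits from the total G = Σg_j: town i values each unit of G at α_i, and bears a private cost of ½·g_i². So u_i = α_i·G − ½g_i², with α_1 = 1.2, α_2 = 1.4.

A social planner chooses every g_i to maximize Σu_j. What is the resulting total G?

Planner FOC: ∂(Σu_j)/∂g_i = (Σα_j) − g_i = 0, so g_i^SO = Σα_j = 2.6 for every i; G^SO = 5.2.

5.2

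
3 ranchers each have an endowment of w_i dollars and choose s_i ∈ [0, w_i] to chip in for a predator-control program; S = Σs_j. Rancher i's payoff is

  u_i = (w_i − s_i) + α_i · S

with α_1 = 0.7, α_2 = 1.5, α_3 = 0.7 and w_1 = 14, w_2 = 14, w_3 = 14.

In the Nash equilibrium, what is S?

∂u_i/∂s_i = α_i − 1, so rancher i contributes w_i if α_i > 1, else 0.
α_i > 1 for i ∈ {2}; NE contributions (0, 14, 0), S = 14.

14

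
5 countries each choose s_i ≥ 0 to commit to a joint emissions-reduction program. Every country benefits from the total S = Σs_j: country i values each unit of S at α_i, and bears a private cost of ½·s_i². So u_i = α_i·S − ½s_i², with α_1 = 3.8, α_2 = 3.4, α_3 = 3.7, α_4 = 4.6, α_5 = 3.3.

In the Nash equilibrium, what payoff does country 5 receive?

Country i's FOC: ∂u_i/∂s_i = α_i − s_i = 0, so s_i* = α_i.
NE contributions = (3.8, 3.4, 3.7, 4.6, 3.3); S = 18.8.
u_5 = α_5·S − ½·(s_5)² = 3.3·18.8 − ½·3.3² = 56.595.

56.595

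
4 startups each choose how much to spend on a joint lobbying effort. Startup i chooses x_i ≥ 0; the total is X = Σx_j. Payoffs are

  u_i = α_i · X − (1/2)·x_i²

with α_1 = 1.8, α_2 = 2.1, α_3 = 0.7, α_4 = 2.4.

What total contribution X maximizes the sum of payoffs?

Planner FOC: ∂(Σu_j)/∂x_i = (Σα_j) − x_i = 0, so x_i^SO = Σα_j = 7 for every i; X^SO = 28.

28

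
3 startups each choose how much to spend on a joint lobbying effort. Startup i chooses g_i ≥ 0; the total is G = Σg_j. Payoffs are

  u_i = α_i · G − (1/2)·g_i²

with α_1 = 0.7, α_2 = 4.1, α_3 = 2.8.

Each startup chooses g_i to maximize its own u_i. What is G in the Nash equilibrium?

7.6

Startup i's FOC: ∂u_i/∂g_i = α_i − g_i = 0, so g_i* = α_i.
NE contributions = (0.7, 4.1, 2.8); G = 7.6.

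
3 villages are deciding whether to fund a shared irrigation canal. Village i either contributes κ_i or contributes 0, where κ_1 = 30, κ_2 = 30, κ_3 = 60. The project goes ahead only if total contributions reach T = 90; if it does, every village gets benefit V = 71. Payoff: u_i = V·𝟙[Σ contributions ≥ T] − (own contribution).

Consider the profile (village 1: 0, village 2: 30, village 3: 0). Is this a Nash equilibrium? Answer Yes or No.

No

Total = 30 < 90: not provided.
Village 1 (pledges 0, payoff 0): pledging 30 → total 60, payoff -30. No gain.
Village 2 (pledges 30, payoff -30): dropping to 0 → total 0, payoff 0. Profitable deviation.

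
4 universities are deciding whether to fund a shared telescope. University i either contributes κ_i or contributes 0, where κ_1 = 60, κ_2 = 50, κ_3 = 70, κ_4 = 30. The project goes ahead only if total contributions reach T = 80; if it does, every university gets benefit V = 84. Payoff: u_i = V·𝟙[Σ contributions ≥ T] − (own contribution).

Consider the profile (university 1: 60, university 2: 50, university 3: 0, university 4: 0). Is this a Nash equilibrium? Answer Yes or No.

Total = 110 ≥ 80: provided.
University 1 (pledges 60, payoff 24): dropping to 0 → total 50, payoff 0. No gain.
University 2 (pledges 50, payoff 34): dropping to 0 → total 60, payoff 0. No gain.
University 3 (pledges 0, payoff 84): pledging 70 → total 180, payoff 14. No gain.
University 4 (pledges 0, payoff 84): pledging 30 → total 140, payoff 54. No gain.

Yes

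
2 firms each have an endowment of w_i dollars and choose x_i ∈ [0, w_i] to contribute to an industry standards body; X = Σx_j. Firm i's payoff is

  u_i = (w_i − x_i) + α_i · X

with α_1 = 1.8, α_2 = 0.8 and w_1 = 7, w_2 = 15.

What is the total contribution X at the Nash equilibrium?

7

∂u_i/∂x_i = α_i − 1, so firm i contributes w_i if α_i > 1, else 0.
α_i > 1 for i ∈ {1}; NE contributions (7, 0), X = 7.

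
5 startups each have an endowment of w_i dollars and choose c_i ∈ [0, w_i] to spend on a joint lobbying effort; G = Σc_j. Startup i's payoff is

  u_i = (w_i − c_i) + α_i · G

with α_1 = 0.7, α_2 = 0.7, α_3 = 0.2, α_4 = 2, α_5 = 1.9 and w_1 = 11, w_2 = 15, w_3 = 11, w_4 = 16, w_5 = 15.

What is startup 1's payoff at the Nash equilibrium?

∂u_i/∂c_i = α_i − 1, so startup i contributes w_i if α_i > 1, else 0.
α_i > 1 for i ∈ {4, 5}; NE contributions (0, 0, 0, 16, 15), G = 31.
u_1 = (11 − 0) + 0.7·31 = 32.7.

32.7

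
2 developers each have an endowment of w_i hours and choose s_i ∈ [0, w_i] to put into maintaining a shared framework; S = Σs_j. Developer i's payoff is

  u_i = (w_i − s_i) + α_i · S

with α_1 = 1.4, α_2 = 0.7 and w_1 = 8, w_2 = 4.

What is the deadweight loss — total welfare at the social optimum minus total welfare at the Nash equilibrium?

∂u_i/∂s_i = α_i − 1, so developer i contributes w_i if α_i > 1, else 0.
α_i > 1 for i ∈ {1}; NE contributions (8, 0), S = 8.
W^NE = Σw_i − S^NE + (Σα_i)·S^NE = 12 + 1.1·8 = 20.8.
Planner: ∂(Σu_j)/∂s_i = Σα_j − 1 = 1.1 > 0, so everyone contributes w_i; S^SO = 12, W^SO = 12 + 1.1·12 = 25.2.
Deadweight loss = 4.4.

4.4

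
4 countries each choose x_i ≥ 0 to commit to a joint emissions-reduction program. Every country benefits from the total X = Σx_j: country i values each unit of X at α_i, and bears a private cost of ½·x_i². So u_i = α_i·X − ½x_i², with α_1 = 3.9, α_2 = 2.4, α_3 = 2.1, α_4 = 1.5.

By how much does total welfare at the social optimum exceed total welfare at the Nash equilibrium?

111.825

Country i's FOC: ∂u_i/∂x_i = α_i − x_i = 0, so x_i* = α_i.
NE contributions = (3.9, 2.4, 2.1, 1.5); X = 9.9.
W^NE = (Σα)·X − ½Σα_i² = 9.9² − ½·27.63 = 84.195.
Planner sets x_i = Σα_j = 9.9 for every i, so X^SO = 4·9.9 = 39.6.
W^SO = (Σα)·X^SO − ½·4·(Σα)² = (4/2)·9.9² = 196.02.
Deadweight loss = W^SO − W^NE = 111.825.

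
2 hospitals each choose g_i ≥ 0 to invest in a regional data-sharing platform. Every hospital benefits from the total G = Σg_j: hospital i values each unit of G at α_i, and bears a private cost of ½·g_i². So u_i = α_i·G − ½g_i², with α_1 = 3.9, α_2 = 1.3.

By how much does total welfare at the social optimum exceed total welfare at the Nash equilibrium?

Hospital i's FOC: ∂u_i/∂g_i = α_i − g_i = 0, so g_i* = α_i.
NE contributions = (3.9, 1.3); G = 5.2.
W^NE = (Σα)·G − ½Σα_i² = 5.2² − ½·16.9 = 18.59.
Planner sets g_i = Σα_j = 5.2 for every i, so G^SO = 2·5.2 = 10.4.
W^SO = (Σα)·G^SO − ½·2·(Σα)² = (2/2)·5.2² = 27.04.
Deadweight loss = W^SO − W^NE = 8.45.

8.45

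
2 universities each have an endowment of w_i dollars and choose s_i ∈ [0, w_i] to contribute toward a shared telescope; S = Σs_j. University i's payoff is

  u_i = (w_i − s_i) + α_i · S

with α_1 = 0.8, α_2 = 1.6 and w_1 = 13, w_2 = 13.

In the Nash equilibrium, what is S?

13

∂u_i/∂s_i = α_i − 1, so university i contributes w_i if α_i > 1, else 0.
α_i > 1 for i ∈ {2}; NE contributions (0, 13), S = 13.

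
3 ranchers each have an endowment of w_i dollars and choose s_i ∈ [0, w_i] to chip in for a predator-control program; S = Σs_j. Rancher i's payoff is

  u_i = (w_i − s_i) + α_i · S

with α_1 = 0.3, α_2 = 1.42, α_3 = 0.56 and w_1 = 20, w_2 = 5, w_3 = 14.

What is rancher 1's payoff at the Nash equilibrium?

∂u_i/∂s_i = α_i − 1, so rancher i contributes w_i if α_i > 1, else 0.
α_i > 1 for i ∈ {2}; NE contributions (0, 5, 0), S = 5.
u_1 = (20 − 0) + 0.3·5 = 21.5.

21.5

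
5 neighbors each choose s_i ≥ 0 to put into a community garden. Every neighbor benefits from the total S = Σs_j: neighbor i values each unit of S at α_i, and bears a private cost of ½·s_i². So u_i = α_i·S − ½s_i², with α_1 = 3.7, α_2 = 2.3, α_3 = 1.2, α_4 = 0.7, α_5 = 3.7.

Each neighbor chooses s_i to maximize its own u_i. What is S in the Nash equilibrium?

11.6

Neighbor i's FOC: ∂u_i/∂s_i = α_i − s_i = 0, so s_i* = α_i.
NE contributions = (3.7, 2.3, 1.2, 0.7, 3.7); S = 11.6.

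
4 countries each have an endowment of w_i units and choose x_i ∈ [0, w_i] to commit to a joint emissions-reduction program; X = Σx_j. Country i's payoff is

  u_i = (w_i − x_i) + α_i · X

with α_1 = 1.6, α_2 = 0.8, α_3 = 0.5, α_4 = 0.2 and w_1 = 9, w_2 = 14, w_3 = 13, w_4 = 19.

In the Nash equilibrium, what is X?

∂u_i/∂x_i = α_i − 1, so country i contributes w_i if α_i > 1, else 0.
α_i > 1 for i ∈ {1}; NE contributions (9, 0, 0, 0), X = 9.

9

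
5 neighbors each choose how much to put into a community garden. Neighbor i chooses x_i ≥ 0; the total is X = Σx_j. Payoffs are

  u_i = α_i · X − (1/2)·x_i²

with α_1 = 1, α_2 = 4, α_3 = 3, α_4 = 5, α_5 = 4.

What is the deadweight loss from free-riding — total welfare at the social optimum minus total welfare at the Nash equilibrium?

467

Neighbor i's FOC: ∂u_i/∂x_i = α_i − x_i = 0, so x_i* = α_i.
NE contributions = (1, 4, 3, 5, 4); X = 17.
W^NE = (Σα)·X − ½Σα_i² = 17² − ½·67 = 255.5.
Planner sets x_i = Σα_j = 17 for every i, so X^SO = 5·17 = 85.
W^SO = (Σα)·X^SO − ½·5·(Σα)² = (5/2)·17² = 722.5.
Deadweight loss = W^SO − W^NE = 467.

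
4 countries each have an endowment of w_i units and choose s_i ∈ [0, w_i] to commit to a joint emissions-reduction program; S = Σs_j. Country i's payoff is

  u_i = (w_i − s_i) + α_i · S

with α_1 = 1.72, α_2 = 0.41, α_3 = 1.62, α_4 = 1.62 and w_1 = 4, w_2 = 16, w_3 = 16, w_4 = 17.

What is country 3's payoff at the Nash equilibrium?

59.94

∂u_i/∂s_i = α_i − 1, so country i contributes w_i if α_i > 1, else 0.
α_i > 1 for i ∈ {1, 3, 4}; NE contributions (4, 0, 16, 17), S = 37.
u_3 = (16 − 16) + 1.62·37 = 59.94.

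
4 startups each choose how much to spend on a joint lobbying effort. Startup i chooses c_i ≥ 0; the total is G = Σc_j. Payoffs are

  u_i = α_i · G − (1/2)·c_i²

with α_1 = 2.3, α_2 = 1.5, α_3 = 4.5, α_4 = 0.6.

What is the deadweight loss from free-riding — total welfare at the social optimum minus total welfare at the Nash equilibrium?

Startup i's FOC: ∂u_i/∂c_i = α_i − c_i = 0, so c_i* = α_i.
NE contributions = (2.3, 1.5, 4.5, 0.6); G = 8.9.
W^NE = (Σα)·G − ½Σα_i² = 8.9² − ½·28.15 = 65.135.
Planner sets c_i = Σα_j = 8.9 for every i, so G^SO = 4·8.9 = 35.6.
W^SO = (Σα)·G^SO − ½·4·(Σα)² = (4/2)·8.9² = 158.42.
Deadweight loss = W^SO − W^NE = 93.285.

93.285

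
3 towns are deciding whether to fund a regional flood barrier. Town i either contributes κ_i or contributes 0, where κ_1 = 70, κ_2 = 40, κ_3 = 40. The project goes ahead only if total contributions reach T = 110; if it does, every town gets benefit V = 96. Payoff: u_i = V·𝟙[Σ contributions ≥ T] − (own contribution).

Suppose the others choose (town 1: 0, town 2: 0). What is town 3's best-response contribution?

0

Others' total = 0. Even contributing 40 gives 40 < 110: no benefit either way.
Best response: 0.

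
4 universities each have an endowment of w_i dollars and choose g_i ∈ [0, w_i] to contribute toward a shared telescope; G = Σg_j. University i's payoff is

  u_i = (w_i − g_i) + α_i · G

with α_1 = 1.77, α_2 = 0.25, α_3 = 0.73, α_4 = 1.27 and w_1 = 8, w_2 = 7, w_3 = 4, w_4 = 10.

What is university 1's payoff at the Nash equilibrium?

∂u_i/∂g_i = α_i − 1, so university i contributes w_i if α_i > 1, else 0.
α_i > 1 for i ∈ {1, 4}; NE contributions (8, 0, 0, 10), G = 18.
u_1 = (8 − 8) + 1.77·18 = 31.86.

31.86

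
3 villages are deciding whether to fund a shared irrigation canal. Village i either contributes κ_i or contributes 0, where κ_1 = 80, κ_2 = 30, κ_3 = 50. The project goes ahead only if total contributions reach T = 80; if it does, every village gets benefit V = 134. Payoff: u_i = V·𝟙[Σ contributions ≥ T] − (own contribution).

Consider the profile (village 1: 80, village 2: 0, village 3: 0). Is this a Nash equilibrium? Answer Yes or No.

Yes

Total = 80 ≥ 80: provided.
Village 1 (pledges 80, payoff 54): dropping to 0 → total 0, payoff 0. No gain.
Village 2 (pledges 0, payoff 134): pledging 30 → total 110, payoff 104. No gain.
Village 3 (pledges 0, payoff 134): pledging 50 → total 130, payoff 84. No gain.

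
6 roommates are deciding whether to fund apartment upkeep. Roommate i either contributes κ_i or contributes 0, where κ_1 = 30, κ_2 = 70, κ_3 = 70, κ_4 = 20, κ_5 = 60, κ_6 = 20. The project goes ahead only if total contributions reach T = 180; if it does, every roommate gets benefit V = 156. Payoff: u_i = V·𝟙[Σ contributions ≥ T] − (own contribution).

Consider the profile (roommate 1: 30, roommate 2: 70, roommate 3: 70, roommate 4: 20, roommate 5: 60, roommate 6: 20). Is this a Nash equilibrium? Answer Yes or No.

No

Total = 270 ≥ 180: provided.
Roommate 1 (pledges 30, payoff 126): dropping to 0 → total 240, payoff 156. Profitable deviation.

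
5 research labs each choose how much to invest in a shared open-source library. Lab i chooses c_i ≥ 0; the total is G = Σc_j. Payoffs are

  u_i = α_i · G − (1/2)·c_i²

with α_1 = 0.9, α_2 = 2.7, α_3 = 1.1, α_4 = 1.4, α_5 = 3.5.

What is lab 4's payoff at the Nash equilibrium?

Lab i's FOC: ∂u_i/∂c_i = α_i − c_i = 0, so c_i* = α_i.
NE contributions = (0.9, 2.7, 1.1, 1.4, 3.5); G = 9.6.
u_4 = α_4·G − ½·(c_4)² = 1.4·9.6 − ½·1.4² = 12.46.

12.46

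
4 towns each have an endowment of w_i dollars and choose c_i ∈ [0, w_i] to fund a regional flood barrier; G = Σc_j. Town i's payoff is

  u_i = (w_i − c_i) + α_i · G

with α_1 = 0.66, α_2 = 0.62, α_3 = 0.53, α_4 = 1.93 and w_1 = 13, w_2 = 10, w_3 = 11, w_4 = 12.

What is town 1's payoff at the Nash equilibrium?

20.92

∂u_i/∂c_i = α_i − 1, so town i contributes w_i if α_i > 1, else 0.
α_i > 1 for i ∈ {4}; NE contributions (0, 0, 0, 12), G = 12.
u_1 = (13 − 0) + 0.66·12 = 20.92.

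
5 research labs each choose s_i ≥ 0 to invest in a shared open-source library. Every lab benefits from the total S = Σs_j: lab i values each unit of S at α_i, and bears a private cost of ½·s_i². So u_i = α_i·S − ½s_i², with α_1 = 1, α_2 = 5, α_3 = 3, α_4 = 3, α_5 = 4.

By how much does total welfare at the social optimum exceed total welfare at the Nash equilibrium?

Lab i's FOC: ∂u_i/∂s_i = α_i − s_i = 0, so s_i* = α_i.
NE contributions = (1, 5, 3, 3, 4); S = 16.
W^NE = (Σα)·S − ½Σα_i² = 16² − ½·60 = 226.
Planner sets s_i = Σα_j = 16 for every i, so S^SO = 5·16 = 80.
W^SO = (Σα)·S^SO − ½·5·(Σα)² = (5/2)·16² = 640.
Deadweight loss = W^SO − W^NE = 414.

414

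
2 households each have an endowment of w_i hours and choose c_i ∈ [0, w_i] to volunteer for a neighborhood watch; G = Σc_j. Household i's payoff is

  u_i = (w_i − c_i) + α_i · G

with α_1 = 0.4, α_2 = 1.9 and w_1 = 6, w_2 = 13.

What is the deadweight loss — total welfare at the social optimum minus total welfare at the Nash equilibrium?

7.8

∂u_i/∂c_i = α_i − 1, so household i contributes w_i if α_i > 1, else 0.
α_i > 1 for i ∈ {2}; NE contributions (0, 13), G = 13.
W^NE = Σw_i − G^NE + (Σα_i)·G^NE = 19 + 1.3·13 = 35.9.
Planner: ∂(Σu_j)/∂c_i = Σα_j − 1 = 1.3 > 0, so everyone contributes w_i; G^SO = 19, W^SO = 19 + 1.3·19 = 43.7.
Deadweight loss = 7.8.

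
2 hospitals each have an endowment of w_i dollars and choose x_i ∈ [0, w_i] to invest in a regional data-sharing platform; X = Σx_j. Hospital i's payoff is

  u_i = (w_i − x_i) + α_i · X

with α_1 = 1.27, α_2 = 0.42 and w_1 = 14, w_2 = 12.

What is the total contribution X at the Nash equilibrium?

14

∂u_i/∂x_i = α_i − 1, so hospital i contributes w_i if α_i > 1, else 0.
α_i > 1 for i ∈ {1}; NE contributions (14, 0), X = 14.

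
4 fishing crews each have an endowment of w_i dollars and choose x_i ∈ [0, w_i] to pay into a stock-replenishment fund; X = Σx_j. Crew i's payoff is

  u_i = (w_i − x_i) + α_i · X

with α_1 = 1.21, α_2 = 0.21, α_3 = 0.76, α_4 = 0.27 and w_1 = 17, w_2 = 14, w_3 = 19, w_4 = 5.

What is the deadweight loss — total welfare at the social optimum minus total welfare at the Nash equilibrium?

∂u_i/∂x_i = α_i − 1, so crew i contributes w_i if α_i > 1, else 0.
α_i > 1 for i ∈ {1}; NE contributions (17, 0, 0, 0), X = 17.
W^NE = Σw_i − X^NE + (Σα_i)·X^NE = 55 + 1.45·17 = 79.65.
Planner: ∂(Σu_j)/∂x_i = Σα_j − 1 = 1.45 > 0, so everyone contributes w_i; X^SO = 55, W^SO = 55 + 1.45·55 = 134.75.
Deadweight loss = 55.1.

55.1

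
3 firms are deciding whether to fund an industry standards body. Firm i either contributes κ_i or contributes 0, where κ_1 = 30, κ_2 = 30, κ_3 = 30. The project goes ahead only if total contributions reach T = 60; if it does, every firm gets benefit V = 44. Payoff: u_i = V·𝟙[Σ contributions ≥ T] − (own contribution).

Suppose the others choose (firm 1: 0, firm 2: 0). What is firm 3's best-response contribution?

0

Others' total = 0. Even contributing 30 gives 30 < 60: no benefit either way.
Best response: 0.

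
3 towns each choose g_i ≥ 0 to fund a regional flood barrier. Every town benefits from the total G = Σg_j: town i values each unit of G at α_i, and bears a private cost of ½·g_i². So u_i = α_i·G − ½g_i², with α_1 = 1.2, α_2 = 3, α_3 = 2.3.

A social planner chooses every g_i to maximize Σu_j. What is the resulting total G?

Planner FOC: ∂(Σu_j)/∂g_i = (Σα_j) − g_i = 0, so g_i^SO = Σα_j = 6.5 for every i; G^SO = 19.5.

19.5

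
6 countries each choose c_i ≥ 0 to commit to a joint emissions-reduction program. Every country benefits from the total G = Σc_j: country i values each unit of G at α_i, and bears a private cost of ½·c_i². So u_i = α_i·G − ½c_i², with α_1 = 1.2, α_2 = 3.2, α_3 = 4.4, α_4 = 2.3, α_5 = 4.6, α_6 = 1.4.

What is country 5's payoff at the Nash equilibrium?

Country i's FOC: ∂u_i/∂c_i = α_i − c_i = 0, so c_i* = α_i.
NE contributions = (1.2, 3.2, 4.4, 2.3, 4.6, 1.4); G = 17.1.
u_5 = α_5·G − ½·(c_5)² = 4.6·17.1 − ½·4.6² = 68.08.

68.08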